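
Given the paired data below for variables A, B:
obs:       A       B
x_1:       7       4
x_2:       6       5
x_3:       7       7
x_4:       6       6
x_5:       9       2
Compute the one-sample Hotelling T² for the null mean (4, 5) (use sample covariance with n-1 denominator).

Step 1 — sample mean vector:
  mean(A) = (7 + 6 + 7 + 6 + 9) / 5 = 35/5 = 7
  mean(B) = (4 + 5 + 7 + 6 + 2) / 5 = 24/5 = 4.8
  x̄ = (7, 4.8),  deviation x̄ - mu_0 = (7, 4.8) - (4, 5) = (3, -0.2).

Step 2 — sample covariance matrix, S[i,j] = (1/(n-1)) · Σ_k (x_{k,i} - mean_i) · (x_{k,j} - mean_j), divisor n-1 = 4:
  S[A,A] = ((0)·(0) + (-1)·(-1) + (0)·(0) + (-1)·(-1) + (2)·(2)) / 4 = 6/4 = 1.5
  S[A,B] = ((0)·(-0.8) + (-1)·(0.2) + (0)·(2.2) + (-1)·(1.2) + (2)·(-2.8)) / 4 = -7/4 = -1.75
  S[B,B] = ((-0.8)·(-0.8) + (0.2)·(0.2) + (2.2)·(2.2) + (1.2)·(1.2) + (-2.8)·(-2.8)) / 4 = 14.8/4 = 3.7
  S = [[1.5, -1.75],
 [-1.75, 3.7]].

Step 3 — invert S. det(S) = 1.5·3.7 - (-1.75)² = 2.4875.
  S^{-1} = (1/det) · [[d, -b], [-b, a]] = [[1.4874, 0.7035],
 [0.7035, 0.603]].

Step 4 — quadratic form (x̄ - mu_0)^T · S^{-1} · (x̄ - mu_0):
  S^{-1} · (x̄ - mu_0) = (4.3216, 1.9899),
  (x̄ - mu_0)^T · [...] = (3)·(4.3216) + (-0.2)·(1.9899) = 12.5668.

Step 5 — scale by n: T² = 5 · 12.5668 = 62.8342.

T² ≈ 62.8342


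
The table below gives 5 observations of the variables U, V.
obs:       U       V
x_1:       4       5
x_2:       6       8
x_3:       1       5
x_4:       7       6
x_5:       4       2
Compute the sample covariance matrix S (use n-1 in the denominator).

Step 1 — column means:
  mean(U) = (4 + 6 + 1 + 7 + 4) / 5 = 22/5 = 4.4
  mean(V) = (5 + 8 + 5 + 6 + 2) / 5 = 26/5 = 5.2

Step 2 — sample covariance S[i,j] = (1/(n-1)) · Σ_k (x_{k,i} - mean_i) · (x_{k,j} - mean_j), with n-1 = 4.
  S[U,U] = ((-0.4)·(-0.4) + (1.6)·(1.6) + (-3.4)·(-3.4) + (2.6)·(2.6) + (-0.4)·(-0.4)) / 4 = 21.2/4 = 5.3
  S[U,V] = ((-0.4)·(-0.2) + (1.6)·(2.8) + (-3.4)·(-0.2) + (2.6)·(0.8) + (-0.4)·(-3.2)) / 4 = 8.6/4 = 2.15
  S[V,V] = ((-0.2)·(-0.2) + (2.8)·(2.8) + (-0.2)·(-0.2) + (0.8)·(0.8) + (-3.2)·(-3.2)) / 4 = 18.8/4 = 4.7

S is symmetric (S[j,i] = S[i,j]). Assembling:

S = [[5.3, 2.15],
 [2.15, 4.7]]


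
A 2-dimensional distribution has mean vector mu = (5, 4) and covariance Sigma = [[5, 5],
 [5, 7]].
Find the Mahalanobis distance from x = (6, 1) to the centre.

Step 1 — centre the observation: (x - mu) = (1, -3).

Step 2 — invert Sigma. det(Sigma) = 5·7 - (5)² = 10.
  Sigma^{-1} = (1/det) · [[d, -b], [-b, a]] = [[0.7, -0.5],
 [-0.5, 0.5]].

Step 3 — form the quadratic (x - mu)^T · Sigma^{-1} · (x - mu):
  Sigma^{-1} · (x - mu) = (2.2, -2).
  (x - mu)^T · [Sigma^{-1} · (x - mu)] = (1)·(2.2) + (-3)·(-2) = 8.2.

Step 4 — take square root: d = √(8.2) ≈ 2.8636.

d(x, mu) = √(8.2) ≈ 2.8636


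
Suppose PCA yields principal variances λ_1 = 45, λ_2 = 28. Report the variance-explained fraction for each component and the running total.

Step 1 — total variance = trace(Sigma) = Σ λ_i = 45 + 28 = 73.

Step 2 — fraction explained by component i = λ_i / Σ λ:
  PC1: 45/73 = 0.6164
  PC2: 28/73 = 0.3836

Step 3 — cumulative fraction after k components = (λ_1 + ... + λ_k) / Σ λ:
  k = 1: 45/73 = 0.6164
  k = 2: (45 + 28)/73 = 73/73 = 1

Summary (fraction, with percent):

explained: PC1 0.6164 (61.64%), PC2 0.3836 (38.36%);  cumulative: 0.6164, 1


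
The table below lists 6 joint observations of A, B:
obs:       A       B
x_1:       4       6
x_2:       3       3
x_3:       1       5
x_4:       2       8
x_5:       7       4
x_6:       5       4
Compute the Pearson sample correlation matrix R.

Step 1 — column means:
  mean(A) = (4 + 3 + 1 + 2 + 7 + 5) / 6 = 22/6 = 3.6667
  mean(B) = (6 + 3 + 5 + 8 + 4 + 4) / 6 = 30/6 = 5

Step 2 — sample variances and covariances s[i,j] = (1/(n-1)) · Σ_k (x_{k,i} - mean_i) · (x_{k,j} - mean_j), with n-1 = 5:
  s[A,A] = ((0.3333)·(0.3333) + (-0.6667)·(-0.6667) + (-2.6667)·(-2.6667) + (-1.6667)·(-1.6667) + (3.3333)·(3.3333) + (1.3333)·(1.3333)) / 5 = 23.3333/5 = 4.6667
  s[A,B] = ((0.3333)·(1) + (-0.6667)·(-2) + (-2.6667)·(0) + (-1.6667)·(3) + (3.3333)·(-1) + (1.3333)·(-1)) / 5 = -8/5 = -1.6
  s[B,B] = ((1)·(1) + (-2)·(-2) + (0)·(0) + (3)·(3) + (-1)·(-1) + (-1)·(-1)) / 5 = 16/5 = 3.2
  Sample standard deviations s_i = √(s[i,i]):
  s(A) = √(4.6667) = 2.1602
  s(B) = √(3.2) = 1.7889

Step 3 — r_{ij} = s_{ij} / (s_i · s_j):
  r[A,A] = 1 (diagonal).
  r[A,B] = -1.6 / (2.1602 · 1.7889) = -1.6 / 3.8644 = -0.414
  r[B,B] = 1 (diagonal).

R is symmetric with unit diagonal. Assembling:

R = [[1, -0.414],
 [-0.414, 1]]


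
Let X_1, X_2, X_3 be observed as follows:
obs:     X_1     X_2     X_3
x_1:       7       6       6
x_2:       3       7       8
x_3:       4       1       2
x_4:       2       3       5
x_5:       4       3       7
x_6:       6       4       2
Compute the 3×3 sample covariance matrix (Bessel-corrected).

Step 1 — column means:
  mean(X_1) = (7 + 3 + 4 + 2 + 4 + 6) / 6 = 26/6 = 4.3333
  mean(X_2) = (6 + 7 + 1 + 3 + 3 + 4) / 6 = 24/6 = 4
  mean(X_3) = (6 + 8 + 2 + 5 + 7 + 2) / 6 = 30/6 = 5

Step 2 — sample covariance S[i,j] = (1/(n-1)) · Σ_k (x_{k,i} - mean_i) · (x_{k,j} - mean_j), with n-1 = 5.
  S[X_1,X_1] = ((2.6667)·(2.6667) + (-1.3333)·(-1.3333) + (-0.3333)·(-0.3333) + (-2.3333)·(-2.3333) + (-0.3333)·(-0.3333) + (1.6667)·(1.6667)) / 5 = 17.3333/5 = 3.4667
  S[X_1,X_2] = ((2.6667)·(2) + (-1.3333)·(3) + (-0.3333)·(-3) + (-2.3333)·(-1) + (-0.3333)·(-1) + (1.6667)·(0)) / 5 = 5/5 = 1
  S[X_1,X_3] = ((2.6667)·(1) + (-1.3333)·(3) + (-0.3333)·(-3) + (-2.3333)·(0) + (-0.3333)·(2) + (1.6667)·(-3)) / 5 = -6/5 = -1.2
  S[X_2,X_2] = ((2)·(2) + (3)·(3) + (-3)·(-3) + (-1)·(-1) + (-1)·(-1) + (0)·(0)) / 5 = 24/5 = 4.8
  S[X_2,X_3] = ((2)·(1) + (3)·(3) + (-3)·(-3) + (-1)·(0) + (-1)·(2) + (0)·(-3)) / 5 = 18/5 = 3.6
  S[X_3,X_3] = ((1)·(1) + (3)·(3) + (-3)·(-3) + (0)·(0) + (2)·(2) + (-3)·(-3)) / 5 = 32/5 = 6.4

S is symmetric (S[j,i] = S[i,j]). Assembling:

S = [[3.4667, 1, -1.2],
 [1, 4.8, 3.6],
 [-1.2, 3.6, 6.4]]


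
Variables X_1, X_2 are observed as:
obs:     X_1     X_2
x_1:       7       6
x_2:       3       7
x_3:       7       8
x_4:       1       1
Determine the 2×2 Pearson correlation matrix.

Step 1 — column means:
  mean(X_1) = (7 + 3 + 7 + 1) / 4 = 18/4 = 4.5
  mean(X_2) = (6 + 7 + 8 + 1) / 4 = 22/4 = 5.5

Step 2 — sample variances and covariances s[i,j] = (1/(n-1)) · Σ_k (x_{k,i} - mean_i) · (x_{k,j} - mean_j), with n-1 = 3:
  s[X_1,X_1] = ((2.5)·(2.5) + (-1.5)·(-1.5) + (2.5)·(2.5) + (-3.5)·(-3.5)) / 3 = 27/3 = 9
  s[X_1,X_2] = ((2.5)·(0.5) + (-1.5)·(1.5) + (2.5)·(2.5) + (-3.5)·(-4.5)) / 3 = 21/3 = 7
  s[X_2,X_2] = ((0.5)·(0.5) + (1.5)·(1.5) + (2.5)·(2.5) + (-4.5)·(-4.5)) / 3 = 29/3 = 9.6667
  Sample standard deviations s_i = √(s[i,i]):
  s(X_1) = √(9) = 3
  s(X_2) = √(9.6667) = 3.1091

Step 3 — r_{ij} = s_{ij} / (s_i · s_j):
  r[X_1,X_1] = 1 (diagonal).
  r[X_1,X_2] = 7 / (3 · 3.1091) = 7 / 9.3274 = 0.7505
  r[X_2,X_2] = 1 (diagonal).

R is symmetric with unit diagonal. Assembling:

R = [[1, 0.7505],
 [0.7505, 1]]


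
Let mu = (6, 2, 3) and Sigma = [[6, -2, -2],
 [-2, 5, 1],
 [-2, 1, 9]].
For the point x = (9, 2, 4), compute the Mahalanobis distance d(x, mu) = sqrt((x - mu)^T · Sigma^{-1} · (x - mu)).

Step 1 — centre the observation: (x - mu) = (3, 0, 1).

Step 2 — invert Sigma (cofactor / det for 3×3, or solve directly):
  Sigma^{-1} = [[0.2037, 0.0741, 0.037],
 [0.0741, 0.2315, -0.0093],
 [0.037, -0.0093, 0.1204]].

Step 3 — form the quadratic (x - mu)^T · Sigma^{-1} · (x - mu):
  Sigma^{-1} · (x - mu) = (0.6481, 0.213, 0.2315).
  (x - mu)^T · [Sigma^{-1} · (x - mu)] = (3)·(0.6481) + (0)·(0.213) + (1)·(0.2315) = 2.1759.

Step 4 — take square root: d = √(2.1759) ≈ 1.4751.

d(x, mu) = √(2.1759) ≈ 1.4751


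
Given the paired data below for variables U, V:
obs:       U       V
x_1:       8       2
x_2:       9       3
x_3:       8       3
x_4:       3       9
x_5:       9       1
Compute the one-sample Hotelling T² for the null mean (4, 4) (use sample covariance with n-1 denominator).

Step 1 — sample mean vector:
  mean(U) = (8 + 9 + 8 + 3 + 9) / 5 = 37/5 = 7.4
  mean(V) = (2 + 3 + 3 + 9 + 1) / 5 = 18/5 = 3.6
  x̄ = (7.4, 3.6),  deviation x̄ - mu_0 = (7.4, 3.6) - (4, 4) = (3.4, -0.4).

Step 2 — sample covariance matrix, S[i,j] = (1/(n-1)) · Σ_k (x_{k,i} - mean_i) · (x_{k,j} - mean_j), divisor n-1 = 4:
  S[U,U] = ((0.6)·(0.6) + (1.6)·(1.6) + (0.6)·(0.6) + (-4.4)·(-4.4) + (1.6)·(1.6)) / 4 = 25.2/4 = 6.3
  S[U,V] = ((0.6)·(-1.6) + (1.6)·(-0.6) + (0.6)·(-0.6) + (-4.4)·(5.4) + (1.6)·(-2.6)) / 4 = -30.2/4 = -7.55
  S[V,V] = ((-1.6)·(-1.6) + (-0.6)·(-0.6) + (-0.6)·(-0.6) + (5.4)·(5.4) + (-2.6)·(-2.6)) / 4 = 39.2/4 = 9.8
  S = [[6.3, -7.55],
 [-7.55, 9.8]].

Step 3 — invert S. det(S) = 6.3·9.8 - (-7.55)² = 4.7375.
  S^{-1} = (1/det) · [[d, -b], [-b, a]] = [[2.0686, 1.5937],
 [1.5937, 1.3298]].

Step 4 — quadratic form (x̄ - mu_0)^T · S^{-1} · (x̄ - mu_0):
  S^{-1} · (x̄ - mu_0) = (6.3958, 4.8865),
  (x̄ - mu_0)^T · [...] = (3.4)·(6.3958) + (-0.4)·(4.8865) = 19.791.

Step 5 — scale by n: T² = 5 · 19.791 = 98.9551.

T² ≈ 98.9551


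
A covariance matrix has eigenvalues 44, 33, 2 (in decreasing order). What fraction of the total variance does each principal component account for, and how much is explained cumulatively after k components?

Step 1 — total variance = trace(Sigma) = Σ λ_i = 44 + 33 + 2 = 79.

Step 2 — fraction explained by component i = λ_i / Σ λ:
  PC1: 44/79 = 0.557
  PC2: 33/79 = 0.4177
  PC3: 2/79 = 0.0253

Step 3 — cumulative fraction after k components = (λ_1 + ... + λ_k) / Σ λ:
  k = 1: 44/79 = 0.557
  k = 2: (44 + 33)/79 = 77/79 = 0.9747
  k = 3: (44 + 33 + 2)/79 = 79/79 = 1

Summary (fraction, with percent):

explained: PC1 0.557 (55.7%), PC2 0.4177 (41.77%), PC3 0.0253 (2.53%);  cumulative: 0.557, 0.9747, 1


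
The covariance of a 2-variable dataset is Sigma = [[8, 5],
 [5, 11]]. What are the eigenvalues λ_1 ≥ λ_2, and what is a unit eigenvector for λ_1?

Step 1 — characteristic polynomial of 2×2 Sigma:
  det(Sigma - λI) = λ² - trace · λ + det = 0.
  trace = 8 + 11 = 19, det = 8·11 - (5)² = 63.
Step 2 — discriminant:
  Δ = trace² - 4·det = 361 - 252 = 109.
Step 3 — eigenvalues:
  λ = (trace ± √Δ)/2 = (19 ± 10.4403)/2,
  λ_1 = 14.7202,  λ_2 = 4.2798.

Step 4 — unit eigenvector for λ_1: solve (Sigma - λ_1 I)v = 0. First row:
  (8 - 14.7202)·v_x + (5)·v_y = 0, i.e. (-6.7202)·v_x + (5)·v_y = 0,
  so v ∝ (b, λ_1 - a) = (5, 6.7202) = u.
  ||u|| = √((5)² + (6.7202)²) = √(70.1605) ≈ 8.3762,
  v_1 = u/||u|| ≈ (0.5969, 0.8023) (||v_1|| = 1).

λ_1 = 14.7202,  λ_2 = 4.2798;  v_1 ≈ (0.5969, 0.8023)


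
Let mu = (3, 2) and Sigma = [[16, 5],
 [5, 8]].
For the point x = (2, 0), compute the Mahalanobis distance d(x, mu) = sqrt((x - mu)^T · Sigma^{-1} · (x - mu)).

Step 1 — centre the observation: (x - mu) = (-1, -2).

Step 2 — invert Sigma. det(Sigma) = 16·8 - (5)² = 103.
  Sigma^{-1} = (1/det) · [[d, -b], [-b, a]] = [[0.0777, -0.0485],
 [-0.0485, 0.1553]].

Step 3 — form the quadratic (x - mu)^T · Sigma^{-1} · (x - mu):
  Sigma^{-1} · (x - mu) = (0.0194, -0.2621).
  (x - mu)^T · [Sigma^{-1} · (x - mu)] = (-1)·(0.0194) + (-2)·(-0.2621) = 0.5049.

Step 4 — take square root: d = √(0.5049) ≈ 0.7105.

d(x, mu) = √(0.5049) ≈ 0.7105


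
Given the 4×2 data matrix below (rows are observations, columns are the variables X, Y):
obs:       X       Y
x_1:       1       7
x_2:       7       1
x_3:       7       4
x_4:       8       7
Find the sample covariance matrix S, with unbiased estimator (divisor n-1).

Step 1 — column means:
  mean(X) = (1 + 7 + 7 + 8) / 4 = 23/4 = 5.75
  mean(Y) = (7 + 1 + 4 + 7) / 4 = 19/4 = 4.75

Step 2 — sample covariance S[i,j] = (1/(n-1)) · Σ_k (x_{k,i} - mean_i) · (x_{k,j} - mean_j), with n-1 = 3.
  S[X,X] = ((-4.75)·(-4.75) + (1.25)·(1.25) + (1.25)·(1.25) + (2.25)·(2.25)) / 3 = 30.75/3 = 10.25
  S[X,Y] = ((-4.75)·(2.25) + (1.25)·(-3.75) + (1.25)·(-0.75) + (2.25)·(2.25)) / 3 = -11.25/3 = -3.75
  S[Y,Y] = ((2.25)·(2.25) + (-3.75)·(-3.75) + (-0.75)·(-0.75) + (2.25)·(2.25)) / 3 = 24.75/3 = 8.25

S is symmetric (S[j,i] = S[i,j]). Assembling:

S = [[10.25, -3.75],
 [-3.75, 8.25]]


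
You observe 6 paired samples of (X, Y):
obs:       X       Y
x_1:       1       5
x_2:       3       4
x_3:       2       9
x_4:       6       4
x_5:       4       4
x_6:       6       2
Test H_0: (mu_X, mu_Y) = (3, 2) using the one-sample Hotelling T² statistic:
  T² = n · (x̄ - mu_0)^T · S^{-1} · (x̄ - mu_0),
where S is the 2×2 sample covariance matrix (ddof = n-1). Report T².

Step 1 — sample mean vector:
  mean(X) = (1 + 3 + 2 + 6 + 4 + 6) / 6 = 22/6 = 3.6667
  mean(Y) = (5 + 4 + 9 + 4 + 4 + 2) / 6 = 28/6 = 4.6667
  x̄ = (3.6667, 4.6667),  deviation x̄ - mu_0 = (3.6667, 4.6667) - (3, 2) = (0.6667, 2.6667).

Step 2 — sample covariance matrix, S[i,j] = (1/(n-1)) · Σ_k (x_{k,i} - mean_i) · (x_{k,j} - mean_j), divisor n-1 = 5:
  S[X,X] = ((-2.6667)·(-2.6667) + (-0.6667)·(-0.6667) + (-1.6667)·(-1.6667) + (2.3333)·(2.3333) + (0.3333)·(0.3333) + (2.3333)·(2.3333)) / 5 = 21.3333/5 = 4.2667
  S[X,Y] = ((-2.6667)·(0.3333) + (-0.6667)·(-0.6667) + (-1.6667)·(4.3333) + (2.3333)·(-0.6667) + (0.3333)·(-0.6667) + (2.3333)·(-2.6667)) / 5 = -15.6667/5 = -3.1333
  S[Y,Y] = ((0.3333)·(0.3333) + (-0.6667)·(-0.6667) + (4.3333)·(4.3333) + (-0.6667)·(-0.6667) + (-0.6667)·(-0.6667) + (-2.6667)·(-2.6667)) / 5 = 27.3333/5 = 5.4667
  S = [[4.2667, -3.1333],
 [-3.1333, 5.4667]].

Step 3 — invert S. det(S) = 4.2667·5.4667 - (-3.1333)² = 13.5067.
  S^{-1} = (1/det) · [[d, -b], [-b, a]] = [[0.4047, 0.232],
 [0.232, 0.3159]].

Step 4 — quadratic form (x̄ - mu_0)^T · S^{-1} · (x̄ - mu_0):
  S^{-1} · (x̄ - mu_0) = (0.8885, 0.997),
  (x̄ - mu_0)^T · [...] = (0.6667)·(0.8885) + (2.6667)·(0.997) = 3.2511.

Step 5 — scale by n: T² = 6 · 3.2511 = 19.5064.

T² ≈ 19.5064


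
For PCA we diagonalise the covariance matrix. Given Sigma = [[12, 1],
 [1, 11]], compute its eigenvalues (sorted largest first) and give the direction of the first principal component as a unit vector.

Step 1 — characteristic polynomial of 2×2 Sigma:
  det(Sigma - λI) = λ² - trace · λ + det = 0.
  trace = 12 + 11 = 23, det = 12·11 - (1)² = 131.
Step 2 — discriminant:
  Δ = trace² - 4·det = 529 - 524 = 5.
Step 3 — eigenvalues:
  λ = (trace ± √Δ)/2 = (23 ± 2.2361)/2,
  λ_1 = 12.618,  λ_2 = 10.382.

Step 4 — unit eigenvector for λ_1: solve (Sigma - λ_1 I)v = 0. First row:
  (12 - 12.618)·v_x + (1)·v_y = 0, i.e. (-0.618)·v_x + (1)·v_y = 0,
  so v ∝ (b, λ_1 - a) = (1, 0.618) = u.
  ||u|| = √((1)² + (0.618)²) = √(1.382) ≈ 1.1756,
  v_1 = u/||u|| ≈ (0.8507, 0.5257) (||v_1|| = 1).

λ_1 = 12.618,  λ_2 = 10.382;  v_1 ≈ (0.8507, 0.5257)


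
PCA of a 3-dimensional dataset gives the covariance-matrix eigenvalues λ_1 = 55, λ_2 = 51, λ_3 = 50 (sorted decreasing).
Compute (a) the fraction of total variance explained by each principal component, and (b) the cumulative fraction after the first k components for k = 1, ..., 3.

Step 1 — total variance = trace(Sigma) = Σ λ_i = 55 + 51 + 50 = 156.

Step 2 — fraction explained by component i = λ_i / Σ λ:
  PC1: 55/156 = 0.3526
  PC2: 51/156 = 0.3269
  PC3: 50/156 = 0.3205

Step 3 — cumulative fraction after k components = (λ_1 + ... + λ_k) / Σ λ:
  k = 1: 55/156 = 0.3526
  k = 2: (55 + 51)/156 = 106/156 = 0.6795
  k = 3: (55 + 51 + 50)/156 = 156/156 = 1

Summary (fraction, with percent):

explained: PC1 0.3526 (35.26%), PC2 0.3269 (32.69%), PC3 0.3205 (32.05%);  cumulative: 0.3526, 0.6795, 1


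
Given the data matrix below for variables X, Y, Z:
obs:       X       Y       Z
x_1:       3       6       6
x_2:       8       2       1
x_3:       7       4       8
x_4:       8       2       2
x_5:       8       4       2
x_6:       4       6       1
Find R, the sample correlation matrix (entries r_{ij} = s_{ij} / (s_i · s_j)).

Step 1 — column means:
  mean(X) = (3 + 8 + 7 + 8 + 8 + 4) / 6 = 38/6 = 6.3333
  mean(Y) = (6 + 2 + 4 + 2 + 4 + 6) / 6 = 24/6 = 4
  mean(Z) = (6 + 1 + 8 + 2 + 2 + 1) / 6 = 20/6 = 3.3333

Step 2 — sample variances and covariances s[i,j] = (1/(n-1)) · Σ_k (x_{k,i} - mean_i) · (x_{k,j} - mean_j), with n-1 = 5:
  s[X,X] = ((-3.3333)·(-3.3333) + (1.6667)·(1.6667) + (0.6667)·(0.6667) + (1.6667)·(1.6667) + (1.6667)·(1.6667) + (-2.3333)·(-2.3333)) / 5 = 25.3333/5 = 5.0667
  s[X,Y] = ((-3.3333)·(2) + (1.6667)·(-2) + (0.6667)·(0) + (1.6667)·(-2) + (1.6667)·(0) + (-2.3333)·(2)) / 5 = -18/5 = -3.6
  s[X,Z] = ((-3.3333)·(2.6667) + (1.6667)·(-2.3333) + (0.6667)·(4.6667) + (1.6667)·(-1.3333) + (1.6667)·(-1.3333) + (-2.3333)·(-2.3333)) / 5 = -8.6667/5 = -1.7333
  s[Y,Y] = ((2)·(2) + (-2)·(-2) + (0)·(0) + (-2)·(-2) + (0)·(0) + (2)·(2)) / 5 = 16/5 = 3.2
  s[Y,Z] = ((2)·(2.6667) + (-2)·(-2.3333) + (0)·(4.6667) + (-2)·(-1.3333) + (0)·(-1.3333) + (2)·(-2.3333)) / 5 = 8/5 = 1.6
  s[Z,Z] = ((2.6667)·(2.6667) + (-2.3333)·(-2.3333) + (4.6667)·(4.6667) + (-1.3333)·(-1.3333) + (-1.3333)·(-1.3333) + (-2.3333)·(-2.3333)) / 5 = 43.3333/5 = 8.6667
  Sample standard deviations s_i = √(s[i,i]):
  s(X) = √(5.0667) = 2.2509
  s(Y) = √(3.2) = 1.7889
  s(Z) = √(8.6667) = 2.9439

Step 3 — r_{ij} = s_{ij} / (s_i · s_j):
  r[X,X] = 1 (diagonal).
  r[X,Y] = -3.6 / (2.2509 · 1.7889) = -3.6 / 4.0266 = -0.8941
  r[X,Z] = -1.7333 / (2.2509 · 2.9439) = -1.7333 / 6.6265 = -0.2616
  r[Y,Y] = 1 (diagonal).
  r[Y,Z] = 1.6 / (1.7889 · 2.9439) = 1.6 / 5.2662 = 0.3038
  r[Z,Z] = 1 (diagonal).

R is symmetric with unit diagonal. Assembling:

R = [[1, -0.8941, -0.2616],
 [-0.8941, 1, 0.3038],
 [-0.2616, 0.3038, 1]]


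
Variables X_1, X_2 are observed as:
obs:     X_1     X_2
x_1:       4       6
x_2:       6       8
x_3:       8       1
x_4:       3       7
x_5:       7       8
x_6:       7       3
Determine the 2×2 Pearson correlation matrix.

Step 1 — column means:
  mean(X_1) = (4 + 6 + 8 + 3 + 7 + 7) / 6 = 35/6 = 5.8333
  mean(X_2) = (6 + 8 + 1 + 7 + 8 + 3) / 6 = 33/6 = 5.5

Step 2 — sample variances and covariances s[i,j] = (1/(n-1)) · Σ_k (x_{k,i} - mean_i) · (x_{k,j} - mean_j), with n-1 = 5:
  s[X_1,X_1] = ((-1.8333)·(-1.8333) + (0.1667)·(0.1667) + (2.1667)·(2.1667) + (-2.8333)·(-2.8333) + (1.1667)·(1.1667) + (1.1667)·(1.1667)) / 5 = 18.8333/5 = 3.7667
  s[X_1,X_2] = ((-1.8333)·(0.5) + (0.1667)·(2.5) + (2.1667)·(-4.5) + (-2.8333)·(1.5) + (1.1667)·(2.5) + (1.1667)·(-2.5)) / 5 = -14.5/5 = -2.9
  s[X_2,X_2] = ((0.5)·(0.5) + (2.5)·(2.5) + (-4.5)·(-4.5) + (1.5)·(1.5) + (2.5)·(2.5) + (-2.5)·(-2.5)) / 5 = 41.5/5 = 8.3
  Sample standard deviations s_i = √(s[i,i]):
  s(X_1) = √(3.7667) = 1.9408
  s(X_2) = √(8.3) = 2.881

Step 3 — r_{ij} = s_{ij} / (s_i · s_j):
  r[X_1,X_1] = 1 (diagonal).
  r[X_1,X_2] = -2.9 / (1.9408 · 2.881) = -2.9 / 5.5914 = -0.5187
  r[X_2,X_2] = 1 (diagonal).

R is symmetric with unit diagonal. Assembling:

R = [[1, -0.5187],
 [-0.5187, 1]]


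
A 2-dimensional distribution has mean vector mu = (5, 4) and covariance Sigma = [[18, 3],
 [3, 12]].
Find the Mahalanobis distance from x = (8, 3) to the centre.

Step 1 — centre the observation: (x - mu) = (3, -1).

Step 2 — invert Sigma. det(Sigma) = 18·12 - (3)² = 207.
  Sigma^{-1} = (1/det) · [[d, -b], [-b, a]] = [[0.058, -0.0145],
 [-0.0145, 0.087]].

Step 3 — form the quadratic (x - mu)^T · Sigma^{-1} · (x - mu):
  Sigma^{-1} · (x - mu) = (0.1884, -0.1304).
  (x - mu)^T · [Sigma^{-1} · (x - mu)] = (3)·(0.1884) + (-1)·(-0.1304) = 0.6957.

Step 4 — take square root: d = √(0.6957) ≈ 0.8341.

d(x, mu) = √(0.6957) ≈ 0.8341


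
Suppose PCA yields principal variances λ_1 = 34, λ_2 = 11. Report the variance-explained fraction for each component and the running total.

Step 1 — total variance = trace(Sigma) = Σ λ_i = 34 + 11 = 45.

Step 2 — fraction explained by component i = λ_i / Σ λ:
  PC1: 34/45 = 0.7556
  PC2: 11/45 = 0.2444

Step 3 — cumulative fraction after k components = (λ_1 + ... + λ_k) / Σ λ:
  k = 1: 34/45 = 0.7556
  k = 2: (34 + 11)/45 = 45/45 = 1

Summary (fraction, with percent):

explained: PC1 0.7556 (75.56%), PC2 0.2444 (24.44%);  cumulative: 0.7556, 1


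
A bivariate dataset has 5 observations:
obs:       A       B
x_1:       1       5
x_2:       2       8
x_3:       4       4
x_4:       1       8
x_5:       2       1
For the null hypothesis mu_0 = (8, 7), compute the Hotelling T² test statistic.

Step 1 — sample mean vector:
  mean(A) = (1 + 2 + 4 + 1 + 2) / 5 = 10/5 = 2
  mean(B) = (5 + 8 + 4 + 8 + 1) / 5 = 26/5 = 5.2
  x̄ = (2, 5.2),  deviation x̄ - mu_0 = (2, 5.2) - (8, 7) = (-6, -1.8).

Step 2 — sample covariance matrix, S[i,j] = (1/(n-1)) · Σ_k (x_{k,i} - mean_i) · (x_{k,j} - mean_j), divisor n-1 = 4:
  S[A,A] = ((-1)·(-1) + (0)·(0) + (2)·(2) + (-1)·(-1) + (0)·(0)) / 4 = 6/4 = 1.5
  S[A,B] = ((-1)·(-0.2) + (0)·(2.8) + (2)·(-1.2) + (-1)·(2.8) + (0)·(-4.2)) / 4 = -5/4 = -1.25
  S[B,B] = ((-0.2)·(-0.2) + (2.8)·(2.8) + (-1.2)·(-1.2) + (2.8)·(2.8) + (-4.2)·(-4.2)) / 4 = 34.8/4 = 8.7
  S = [[1.5, -1.25],
 [-1.25, 8.7]].

Step 3 — invert S. det(S) = 1.5·8.7 - (-1.25)² = 11.4875.
  S^{-1} = (1/det) · [[d, -b], [-b, a]] = [[0.7573, 0.1088],
 [0.1088, 0.1306]].

Step 4 — quadratic form (x̄ - mu_0)^T · S^{-1} · (x̄ - mu_0):
  S^{-1} · (x̄ - mu_0) = (-4.7399, -0.8879),
  (x̄ - mu_0)^T · [...] = (-6)·(-4.7399) + (-1.8)·(-0.8879) = 30.0379.

Step 5 — scale by n: T² = 5 · 30.0379 = 150.1893.

T² ≈ 150.1893


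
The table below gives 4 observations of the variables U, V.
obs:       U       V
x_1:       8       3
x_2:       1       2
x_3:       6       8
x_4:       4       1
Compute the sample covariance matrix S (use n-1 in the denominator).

Step 1 — column means:
  mean(U) = (8 + 1 + 6 + 4) / 4 = 19/4 = 4.75
  mean(V) = (3 + 2 + 8 + 1) / 4 = 14/4 = 3.5

Step 2 — sample covariance S[i,j] = (1/(n-1)) · Σ_k (x_{k,i} - mean_i) · (x_{k,j} - mean_j), with n-1 = 3.
  S[U,U] = ((3.25)·(3.25) + (-3.75)·(-3.75) + (1.25)·(1.25) + (-0.75)·(-0.75)) / 3 = 26.75/3 = 8.9167
  S[U,V] = ((3.25)·(-0.5) + (-3.75)·(-1.5) + (1.25)·(4.5) + (-0.75)·(-2.5)) / 3 = 11.5/3 = 3.8333
  S[V,V] = ((-0.5)·(-0.5) + (-1.5)·(-1.5) + (4.5)·(4.5) + (-2.5)·(-2.5)) / 3 = 29/3 = 9.6667

S is symmetric (S[j,i] = S[i,j]). Assembling:

S = [[8.9167, 3.8333],
 [3.8333, 9.6667]]


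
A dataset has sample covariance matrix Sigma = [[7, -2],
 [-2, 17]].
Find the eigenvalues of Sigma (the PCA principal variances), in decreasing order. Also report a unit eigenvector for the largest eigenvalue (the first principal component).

Step 1 — characteristic polynomial of 2×2 Sigma:
  det(Sigma - λI) = λ² - trace · λ + det = 0.
  trace = 7 + 17 = 24, det = 7·17 - (-2)² = 115.
Step 2 — discriminant:
  Δ = trace² - 4·det = 576 - 460 = 116.
Step 3 — eigenvalues:
  λ = (trace ± √Δ)/2 = (24 ± 10.7703)/2,
  λ_1 = 17.3852,  λ_2 = 6.6148.

Step 4 — unit eigenvector for λ_1: solve (Sigma - λ_1 I)v = 0. First row:
  (7 - 17.3852)·v_x + (-2)·v_y = 0, i.e. (-10.3852)·v_x + (-2)·v_y = 0,
  so v ∝ (b, λ_1 - a) = (-2, 10.3852); multiply by -1 so the first entry is positive: u = (2, -10.3852).
  ||u|| = √((2)² + (-10.3852)²) = √(111.8516) ≈ 10.576,
  v_1 = u/||u|| ≈ (0.1891, -0.982) (||v_1|| = 1).

λ_1 = 17.3852,  λ_2 = 6.6148;  v_1 ≈ (0.1891, -0.982)


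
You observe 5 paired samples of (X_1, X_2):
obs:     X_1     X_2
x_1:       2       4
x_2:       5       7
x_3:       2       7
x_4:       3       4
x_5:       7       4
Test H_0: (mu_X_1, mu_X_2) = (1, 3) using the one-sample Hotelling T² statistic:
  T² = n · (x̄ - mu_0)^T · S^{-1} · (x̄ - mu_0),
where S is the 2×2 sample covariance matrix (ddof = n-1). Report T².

Step 1 — sample mean vector:
  mean(X_1) = (2 + 5 + 2 + 3 + 7) / 5 = 19/5 = 3.8
  mean(X_2) = (4 + 7 + 7 + 4 + 4) / 5 = 26/5 = 5.2
  x̄ = (3.8, 5.2),  deviation x̄ - mu_0 = (3.8, 5.2) - (1, 3) = (2.8, 2.2).

Step 2 — sample covariance matrix, S[i,j] = (1/(n-1)) · Σ_k (x_{k,i} - mean_i) · (x_{k,j} - mean_j), divisor n-1 = 4:
  S[X_1,X_1] = ((-1.8)·(-1.8) + (1.2)·(1.2) + (-1.8)·(-1.8) + (-0.8)·(-0.8) + (3.2)·(3.2)) / 4 = 18.8/4 = 4.7
  S[X_1,X_2] = ((-1.8)·(-1.2) + (1.2)·(1.8) + (-1.8)·(1.8) + (-0.8)·(-1.2) + (3.2)·(-1.2)) / 4 = -1.8/4 = -0.45
  S[X_2,X_2] = ((-1.2)·(-1.2) + (1.8)·(1.8) + (1.8)·(1.8) + (-1.2)·(-1.2) + (-1.2)·(-1.2)) / 4 = 10.8/4 = 2.7
  S = [[4.7, -0.45],
 [-0.45, 2.7]].

Step 3 — invert S. det(S) = 4.7·2.7 - (-0.45)² = 12.4875.
  S^{-1} = (1/det) · [[d, -b], [-b, a]] = [[0.2162, 0.036],
 [0.036, 0.3764]].

Step 4 — quadratic form (x̄ - mu_0)^T · S^{-1} · (x̄ - mu_0):
  S^{-1} · (x̄ - mu_0) = (0.6847, 0.9289),
  (x̄ - mu_0)^T · [...] = (2.8)·(0.6847) + (2.2)·(0.9289) = 3.9608.

Step 5 — scale by n: T² = 5 · 3.9608 = 19.8038.

T² ≈ 19.8038


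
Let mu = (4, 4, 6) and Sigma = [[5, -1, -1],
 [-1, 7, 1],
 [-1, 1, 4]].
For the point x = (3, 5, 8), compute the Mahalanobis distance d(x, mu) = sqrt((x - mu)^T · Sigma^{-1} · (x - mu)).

Step 1 — centre the observation: (x - mu) = (-1, 1, 2).

Step 2 — invert Sigma (cofactor / det for 3×3, or solve directly):
  Sigma^{-1} = [[0.2143, 0.0238, 0.0476],
 [0.0238, 0.1508, -0.0317],
 [0.0476, -0.0317, 0.2698]].

Step 3 — form the quadratic (x - mu)^T · Sigma^{-1} · (x - mu):
  Sigma^{-1} · (x - mu) = (-0.0952, 0.0635, 0.4603).
  (x - mu)^T · [Sigma^{-1} · (x - mu)] = (-1)·(-0.0952) + (1)·(0.0635) + (2)·(0.4603) = 1.0794.

Step 4 — take square root: d = √(1.0794) ≈ 1.0389.

d(x, mu) = √(1.0794) ≈ 1.0389


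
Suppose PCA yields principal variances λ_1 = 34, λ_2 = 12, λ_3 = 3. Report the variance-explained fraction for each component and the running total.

Step 1 — total variance = trace(Sigma) = Σ λ_i = 34 + 12 + 3 = 49.

Step 2 — fraction explained by component i = λ_i / Σ λ:
  PC1: 34/49 = 0.6939
  PC2: 12/49 = 0.2449
  PC3: 3/49 = 0.0612

Step 3 — cumulative fraction after k components = (λ_1 + ... + λ_k) / Σ λ:
  k = 1: 34/49 = 0.6939
  k = 2: (34 + 12)/49 = 46/49 = 0.9388
  k = 3: (34 + 12 + 3)/49 = 49/49 = 1

Summary (fraction, with percent):

explained: PC1 0.6939 (69.39%), PC2 0.2449 (24.49%), PC3 0.0612 (6.12%);  cumulative: 0.6939, 0.9388, 1


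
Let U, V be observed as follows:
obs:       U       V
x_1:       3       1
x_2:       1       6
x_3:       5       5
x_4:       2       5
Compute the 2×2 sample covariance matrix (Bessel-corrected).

Step 1 — column means:
  mean(U) = (3 + 1 + 5 + 2) / 4 = 11/4 = 2.75
  mean(V) = (1 + 6 + 5 + 5) / 4 = 17/4 = 4.25

Step 2 — sample covariance S[i,j] = (1/(n-1)) · Σ_k (x_{k,i} - mean_i) · (x_{k,j} - mean_j), with n-1 = 3.
  S[U,U] = ((0.25)·(0.25) + (-1.75)·(-1.75) + (2.25)·(2.25) + (-0.75)·(-0.75)) / 3 = 8.75/3 = 2.9167
  S[U,V] = ((0.25)·(-3.25) + (-1.75)·(1.75) + (2.25)·(0.75) + (-0.75)·(0.75)) / 3 = -2.75/3 = -0.9167
  S[V,V] = ((-3.25)·(-3.25) + (1.75)·(1.75) + (0.75)·(0.75) + (0.75)·(0.75)) / 3 = 14.75/3 = 4.9167

S is symmetric (S[j,i] = S[i,j]). Assembling:

S = [[2.9167, -0.9167],
 [-0.9167, 4.9167]]


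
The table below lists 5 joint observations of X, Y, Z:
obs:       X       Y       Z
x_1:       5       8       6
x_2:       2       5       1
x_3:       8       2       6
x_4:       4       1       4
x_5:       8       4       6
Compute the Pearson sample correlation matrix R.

Step 1 — column means:
  mean(X) = (5 + 2 + 8 + 4 + 8) / 5 = 27/5 = 5.4
  mean(Y) = (8 + 5 + 2 + 1 + 4) / 5 = 20/5 = 4
  mean(Z) = (6 + 1 + 6 + 4 + 6) / 5 = 23/5 = 4.6

Step 2 — sample variances and covariances s[i,j] = (1/(n-1)) · Σ_k (x_{k,i} - mean_i) · (x_{k,j} - mean_j), with n-1 = 4:
  s[X,X] = ((-0.4)·(-0.4) + (-3.4)·(-3.4) + (2.6)·(2.6) + (-1.4)·(-1.4) + (2.6)·(2.6)) / 4 = 27.2/4 = 6.8
  s[X,Y] = ((-0.4)·(4) + (-3.4)·(1) + (2.6)·(-2) + (-1.4)·(-3) + (2.6)·(0)) / 4 = -6/4 = -1.5
  s[X,Z] = ((-0.4)·(1.4) + (-3.4)·(-3.6) + (2.6)·(1.4) + (-1.4)·(-0.6) + (2.6)·(1.4)) / 4 = 19.8/4 = 4.95
  s[Y,Y] = ((4)·(4) + (1)·(1) + (-2)·(-2) + (-3)·(-3) + (0)·(0)) / 4 = 30/4 = 7.5
  s[Y,Z] = ((4)·(1.4) + (1)·(-3.6) + (-2)·(1.4) + (-3)·(-0.6) + (0)·(1.4)) / 4 = 1/4 = 0.25
  s[Z,Z] = ((1.4)·(1.4) + (-3.6)·(-3.6) + (1.4)·(1.4) + (-0.6)·(-0.6) + (1.4)·(1.4)) / 4 = 19.2/4 = 4.8
  Sample standard deviations s_i = √(s[i,i]):
  s(X) = √(6.8) = 2.6077
  s(Y) = √(7.5) = 2.7386
  s(Z) = √(4.8) = 2.1909

Step 3 — r_{ij} = s_{ij} / (s_i · s_j):
  r[X,X] = 1 (diagonal).
  r[X,Y] = -1.5 / (2.6077 · 2.7386) = -1.5 / 7.1414 = -0.21
  r[X,Z] = 4.95 / (2.6077 · 2.1909) = 4.95 / 5.7131 = 0.8664
  r[Y,Y] = 1 (diagonal).
  r[Y,Z] = 0.25 / (2.7386 · 2.1909) = 0.25 / 6 = 0.0417
  r[Z,Z] = 1 (diagonal).

R is symmetric with unit diagonal. Assembling:

R = [[1, -0.21, 0.8664],
 [-0.21, 1, 0.0417],
 [0.8664, 0.0417, 1]]


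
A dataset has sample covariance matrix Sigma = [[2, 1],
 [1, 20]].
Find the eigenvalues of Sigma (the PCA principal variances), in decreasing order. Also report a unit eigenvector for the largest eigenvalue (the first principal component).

Step 1 — characteristic polynomial of 2×2 Sigma:
  det(Sigma - λI) = λ² - trace · λ + det = 0.
  trace = 2 + 20 = 22, det = 2·20 - (1)² = 39.
Step 2 — discriminant:
  Δ = trace² - 4·det = 484 - 156 = 328.
Step 3 — eigenvalues:
  λ = (trace ± √Δ)/2 = (22 ± 18.1108)/2,
  λ_1 = 20.0554,  λ_2 = 1.9446.

Step 4 — unit eigenvector for λ_1: solve (Sigma - λ_1 I)v = 0. First row:
  (2 - 20.0554)·v_x + (1)·v_y = 0, i.e. (-18.0554)·v_x + (1)·v_y = 0,
  so v ∝ (b, λ_1 - a) = (1, 18.0554) = u.
  ||u|| = √((1)² + (18.0554)²) = √(326.9969) ≈ 18.0831,
  v_1 = u/||u|| ≈ (0.0553, 0.9985) (||v_1|| = 1).

λ_1 = 20.0554,  λ_2 = 1.9446;  v_1 ≈ (0.0553, 0.9985)


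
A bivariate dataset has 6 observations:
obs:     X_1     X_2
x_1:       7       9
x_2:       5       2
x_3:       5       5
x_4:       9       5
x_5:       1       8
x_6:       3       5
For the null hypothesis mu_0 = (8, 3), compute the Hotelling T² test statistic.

Step 1 — sample mean vector:
  mean(X_1) = (7 + 5 + 5 + 9 + 1 + 3) / 6 = 30/6 = 5
  mean(X_2) = (9 + 2 + 5 + 5 + 8 + 5) / 6 = 34/6 = 5.6667
  x̄ = (5, 5.6667),  deviation x̄ - mu_0 = (5, 5.6667) - (8, 3) = (-3, 2.6667).

Step 2 — sample covariance matrix, S[i,j] = (1/(n-1)) · Σ_k (x_{k,i} - mean_i) · (x_{k,j} - mean_j), divisor n-1 = 5:
  S[X_1,X_1] = ((2)·(2) + (0)·(0) + (0)·(0) + (4)·(4) + (-4)·(-4) + (-2)·(-2)) / 5 = 40/5 = 8
  S[X_1,X_2] = ((2)·(3.3333) + (0)·(-3.6667) + (0)·(-0.6667) + (4)·(-0.6667) + (-4)·(2.3333) + (-2)·(-0.6667)) / 5 = -4/5 = -0.8
  S[X_2,X_2] = ((3.3333)·(3.3333) + (-3.6667)·(-3.6667) + (-0.6667)·(-0.6667) + (-0.6667)·(-0.6667) + (2.3333)·(2.3333) + (-0.6667)·(-0.6667)) / 5 = 31.3333/5 = 6.2667
  S = [[8, -0.8],
 [-0.8, 6.2667]].

Step 3 — invert S. det(S) = 8·6.2667 - (-0.8)² = 49.4933.
  S^{-1} = (1/det) · [[d, -b], [-b, a]] = [[0.1266, 0.0162],
 [0.0162, 0.1616]].

Step 4 — quadratic form (x̄ - mu_0)^T · S^{-1} · (x̄ - mu_0):
  S^{-1} · (x̄ - mu_0) = (-0.3367, 0.3825),
  (x̄ - mu_0)^T · [...] = (-3)·(-0.3367) + (2.6667)·(0.3825) = 2.0304.

Step 5 — scale by n: T² = 6 · 2.0304 = 12.1821.

T² ≈ 12.1821


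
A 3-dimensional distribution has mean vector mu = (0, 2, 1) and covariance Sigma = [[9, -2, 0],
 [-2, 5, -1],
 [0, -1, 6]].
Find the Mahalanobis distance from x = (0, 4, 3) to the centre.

Step 1 — centre the observation: (x - mu) = (0, 2, 2).

Step 2 — invert Sigma (cofactor / det for 3×3, or solve directly):
  Sigma^{-1} = [[0.1224, 0.0506, 0.0084],
 [0.0506, 0.2278, 0.038],
 [0.0084, 0.038, 0.173]].

Step 3 — form the quadratic (x - mu)^T · Sigma^{-1} · (x - mu):
  Sigma^{-1} · (x - mu) = (0.1181, 0.5316, 0.4219).
  (x - mu)^T · [Sigma^{-1} · (x - mu)] = (0)·(0.1181) + (2)·(0.5316) + (2)·(0.4219) = 1.9072.

Step 4 — take square root: d = √(1.9072) ≈ 1.381.

d(x, mu) = √(1.9072) ≈ 1.381


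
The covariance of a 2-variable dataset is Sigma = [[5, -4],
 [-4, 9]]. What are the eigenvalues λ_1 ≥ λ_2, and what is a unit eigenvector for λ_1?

Step 1 — characteristic polynomial of 2×2 Sigma:
  det(Sigma - λI) = λ² - trace · λ + det = 0.
  trace = 5 + 9 = 14, det = 5·9 - (-4)² = 29.
Step 2 — discriminant:
  Δ = trace² - 4·det = 196 - 116 = 80.
Step 3 — eigenvalues:
  λ = (trace ± √Δ)/2 = (14 ± 8.9443)/2,
  λ_1 = 11.4721,  λ_2 = 2.5279.

Step 4 — unit eigenvector for λ_1: solve (Sigma - λ_1 I)v = 0. First row:
  (5 - 11.4721)·v_x + (-4)·v_y = 0, i.e. (-6.4721)·v_x + (-4)·v_y = 0,
  so v ∝ (b, λ_1 - a) = (-4, 6.4721); multiply by -1 so the first entry is positive: u = (4, -6.4721).
  ||u|| = √((4)² + (-6.4721)²) = √(57.8885) ≈ 7.6085,
  v_1 = u/||u|| ≈ (0.5257, -0.8507) (||v_1|| = 1).

λ_1 = 11.4721,  λ_2 = 2.5279;  v_1 ≈ (0.5257, -0.8507)


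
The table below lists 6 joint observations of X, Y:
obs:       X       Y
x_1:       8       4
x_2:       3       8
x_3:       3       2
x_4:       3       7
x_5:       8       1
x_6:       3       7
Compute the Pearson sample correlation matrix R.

Step 1 — column means:
  mean(X) = (8 + 3 + 3 + 3 + 8 + 3) / 6 = 28/6 = 4.6667
  mean(Y) = (4 + 8 + 2 + 7 + 1 + 7) / 6 = 29/6 = 4.8333

Step 2 — sample variances and covariances s[i,j] = (1/(n-1)) · Σ_k (x_{k,i} - mean_i) · (x_{k,j} - mean_j), with n-1 = 5:
  s[X,X] = ((3.3333)·(3.3333) + (-1.6667)·(-1.6667) + (-1.6667)·(-1.6667) + (-1.6667)·(-1.6667) + (3.3333)·(3.3333) + (-1.6667)·(-1.6667)) / 5 = 33.3333/5 = 6.6667
  s[X,Y] = ((3.3333)·(-0.8333) + (-1.6667)·(3.1667) + (-1.6667)·(-2.8333) + (-1.6667)·(2.1667) + (3.3333)·(-3.8333) + (-1.6667)·(2.1667)) / 5 = -23.3333/5 = -4.6667
  s[Y,Y] = ((-0.8333)·(-0.8333) + (3.1667)·(3.1667) + (-2.8333)·(-2.8333) + (2.1667)·(2.1667) + (-3.8333)·(-3.8333) + (2.1667)·(2.1667)) / 5 = 42.8333/5 = 8.5667
  Sample standard deviations s_i = √(s[i,i]):
  s(X) = √(6.6667) = 2.582
  s(Y) = √(8.5667) = 2.9269

Step 3 — r_{ij} = s_{ij} / (s_i · s_j):
  r[X,X] = 1 (diagonal).
  r[X,Y] = -4.6667 / (2.582 · 2.9269) = -4.6667 / 7.5572 = -0.6175
  r[Y,Y] = 1 (diagonal).

R is symmetric with unit diagonal. Assembling:

R = [[1, -0.6175],
 [-0.6175, 1]]


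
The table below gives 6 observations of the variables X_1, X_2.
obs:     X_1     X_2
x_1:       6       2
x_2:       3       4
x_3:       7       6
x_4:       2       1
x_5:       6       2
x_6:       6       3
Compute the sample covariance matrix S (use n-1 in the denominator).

Step 1 — column means:
  mean(X_1) = (6 + 3 + 7 + 2 + 6 + 6) / 6 = 30/6 = 5
  mean(X_2) = (2 + 4 + 6 + 1 + 2 + 3) / 6 = 18/6 = 3

Step 2 — sample covariance S[i,j] = (1/(n-1)) · Σ_k (x_{k,i} - mean_i) · (x_{k,j} - mean_j), with n-1 = 5.
  S[X_1,X_1] = ((1)·(1) + (-2)·(-2) + (2)·(2) + (-3)·(-3) + (1)·(1) + (1)·(1)) / 5 = 20/5 = 4
  S[X_1,X_2] = ((1)·(-1) + (-2)·(1) + (2)·(3) + (-3)·(-2) + (1)·(-1) + (1)·(0)) / 5 = 8/5 = 1.6
  S[X_2,X_2] = ((-1)·(-1) + (1)·(1) + (3)·(3) + (-2)·(-2) + (-1)·(-1) + (0)·(0)) / 5 = 16/5 = 3.2

S is symmetric (S[j,i] = S[i,j]). Assembling:

S = [[4, 1.6],
 [1.6, 3.2]]


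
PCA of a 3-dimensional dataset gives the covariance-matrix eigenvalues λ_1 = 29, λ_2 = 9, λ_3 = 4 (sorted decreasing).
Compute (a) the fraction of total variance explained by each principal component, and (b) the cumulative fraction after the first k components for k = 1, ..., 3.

Step 1 — total variance = trace(Sigma) = Σ λ_i = 29 + 9 + 4 = 42.

Step 2 — fraction explained by component i = λ_i / Σ λ:
  PC1: 29/42 = 0.6905
  PC2: 9/42 = 0.2143
  PC3: 4/42 = 0.0952

Step 3 — cumulative fraction after k components = (λ_1 + ... + λ_k) / Σ λ:
  k = 1: 29/42 = 0.6905
  k = 2: (29 + 9)/42 = 38/42 = 0.9048
  k = 3: (29 + 9 + 4)/42 = 42/42 = 1

Summary (fraction, with percent):

explained: PC1 0.6905 (69.05%), PC2 0.2143 (21.43%), PC3 0.0952 (9.52%);  cumulative: 0.6905, 0.9048, 1


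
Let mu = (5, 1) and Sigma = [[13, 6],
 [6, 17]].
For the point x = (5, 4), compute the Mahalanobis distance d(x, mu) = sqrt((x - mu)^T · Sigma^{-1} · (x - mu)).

Step 1 — centre the observation: (x - mu) = (0, 3).

Step 2 — invert Sigma. det(Sigma) = 13·17 - (6)² = 185.
  Sigma^{-1} = (1/det) · [[d, -b], [-b, a]] = [[0.0919, -0.0324],
 [-0.0324, 0.0703]].

Step 3 — form the quadratic (x - mu)^T · Sigma^{-1} · (x - mu):
  Sigma^{-1} · (x - mu) = (-0.0973, 0.2108).
  (x - mu)^T · [Sigma^{-1} · (x - mu)] = (0)·(-0.0973) + (3)·(0.2108) = 0.6324.

Step 4 — take square root: d = √(0.6324) ≈ 0.7953.

d(x, mu) = √(0.6324) ≈ 0.7953


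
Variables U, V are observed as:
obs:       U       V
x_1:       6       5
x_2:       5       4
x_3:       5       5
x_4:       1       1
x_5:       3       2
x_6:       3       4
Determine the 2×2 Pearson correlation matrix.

Step 1 — column means:
  mean(U) = (6 + 5 + 5 + 1 + 3 + 3) / 6 = 23/6 = 3.8333
  mean(V) = (5 + 4 + 5 + 1 + 2 + 4) / 6 = 21/6 = 3.5

Step 2 — sample variances and covariances s[i,j] = (1/(n-1)) · Σ_k (x_{k,i} - mean_i) · (x_{k,j} - mean_j), with n-1 = 5:
  s[U,U] = ((2.1667)·(2.1667) + (1.1667)·(1.1667) + (1.1667)·(1.1667) + (-2.8333)·(-2.8333) + (-0.8333)·(-0.8333) + (-0.8333)·(-0.8333)) / 5 = 16.8333/5 = 3.3667
  s[U,V] = ((2.1667)·(1.5) + (1.1667)·(0.5) + (1.1667)·(1.5) + (-2.8333)·(-2.5) + (-0.8333)·(-1.5) + (-0.8333)·(0.5)) / 5 = 13.5/5 = 2.7
  s[V,V] = ((1.5)·(1.5) + (0.5)·(0.5) + (1.5)·(1.5) + (-2.5)·(-2.5) + (-1.5)·(-1.5) + (0.5)·(0.5)) / 5 = 13.5/5 = 2.7
  Sample standard deviations s_i = √(s[i,i]):
  s(U) = √(3.3667) = 1.8348
  s(V) = √(2.7) = 1.6432

Step 3 — r_{ij} = s_{ij} / (s_i · s_j):
  r[U,U] = 1 (diagonal).
  r[U,V] = 2.7 / (1.8348 · 1.6432) = 2.7 / 3.015 = 0.8955
  r[V,V] = 1 (diagonal).

R is symmetric with unit diagonal. Assembling:

R = [[1, 0.8955],
 [0.8955, 1]]


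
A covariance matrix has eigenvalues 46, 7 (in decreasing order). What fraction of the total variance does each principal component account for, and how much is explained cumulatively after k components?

Step 1 — total variance = trace(Sigma) = Σ λ_i = 46 + 7 = 53.

Step 2 — fraction explained by component i = λ_i / Σ λ:
  PC1: 46/53 = 0.8679
  PC2: 7/53 = 0.1321

Step 3 — cumulative fraction after k components = (λ_1 + ... + λ_k) / Σ λ:
  k = 1: 46/53 = 0.8679
  k = 2: (46 + 7)/53 = 53/53 = 1

Summary (fraction, with percent):

explained: PC1 0.8679 (86.79%), PC2 0.1321 (13.21%);  cumulative: 0.8679, 1


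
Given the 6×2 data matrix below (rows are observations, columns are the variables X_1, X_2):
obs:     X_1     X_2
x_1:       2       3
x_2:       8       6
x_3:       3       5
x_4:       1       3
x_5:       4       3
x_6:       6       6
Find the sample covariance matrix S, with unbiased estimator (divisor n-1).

Step 1 — column means:
  mean(X_1) = (2 + 8 + 3 + 1 + 4 + 6) / 6 = 24/6 = 4
  mean(X_2) = (3 + 6 + 5 + 3 + 3 + 6) / 6 = 26/6 = 4.3333

Step 2 — sample covariance S[i,j] = (1/(n-1)) · Σ_k (x_{k,i} - mean_i) · (x_{k,j} - mean_j), with n-1 = 5.
  S[X_1,X_1] = ((-2)·(-2) + (4)·(4) + (-1)·(-1) + (-3)·(-3) + (0)·(0) + (2)·(2)) / 5 = 34/5 = 6.8
  S[X_1,X_2] = ((-2)·(-1.3333) + (4)·(1.6667) + (-1)·(0.6667) + (-3)·(-1.3333) + (0)·(-1.3333) + (2)·(1.6667)) / 5 = 16/5 = 3.2
  S[X_2,X_2] = ((-1.3333)·(-1.3333) + (1.6667)·(1.6667) + (0.6667)·(0.6667) + (-1.3333)·(-1.3333) + (-1.3333)·(-1.3333) + (1.6667)·(1.6667)) / 5 = 11.3333/5 = 2.2667

S is symmetric (S[j,i] = S[i,j]). Assembling:

S = [[6.8, 3.2],
 [3.2, 2.2667]]


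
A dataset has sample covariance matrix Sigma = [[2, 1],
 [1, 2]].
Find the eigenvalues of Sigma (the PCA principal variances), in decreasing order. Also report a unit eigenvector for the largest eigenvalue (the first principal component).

Step 1 — characteristic polynomial of 2×2 Sigma:
  det(Sigma - λI) = λ² - trace · λ + det = 0.
  trace = 2 + 2 = 4, det = 2·2 - (1)² = 3.
Step 2 — discriminant:
  Δ = trace² - 4·det = 16 - 12 = 4.
Step 3 — eigenvalues:
  λ = (trace ± √Δ)/2 = (4 ± 2)/2,
  λ_1 = 3,  λ_2 = 1.

Step 4 — unit eigenvector for λ_1: solve (Sigma - λ_1 I)v = 0. First row:
  (2 - 3)·v_x + (1)·v_y = 0, i.e. (-1)·v_x + (1)·v_y = 0,
  so v ∝ (b, λ_1 - a) = (1, 1) = u.
  ||u|| = √((1)² + (1)²) = √(2) ≈ 1.4142,
  v_1 = u/||u|| ≈ (0.7071, 0.7071) (||v_1|| = 1).

λ_1 = 3,  λ_2 = 1;  v_1 ≈ (0.7071, 0.7071)
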